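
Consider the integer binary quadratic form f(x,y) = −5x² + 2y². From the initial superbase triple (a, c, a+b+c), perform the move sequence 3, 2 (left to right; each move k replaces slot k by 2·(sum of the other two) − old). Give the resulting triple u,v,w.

start (-5,2,-3) = (f(1,0),f(0,1),f(1,1))
replace slot 3: 2·((-5)+2) − (-3) = -3 → (-5,2,-3)
replace slot 2: 2·((-5)+(-3)) − 2 = -18 → (-5,-18,-3)

-5,-18,-3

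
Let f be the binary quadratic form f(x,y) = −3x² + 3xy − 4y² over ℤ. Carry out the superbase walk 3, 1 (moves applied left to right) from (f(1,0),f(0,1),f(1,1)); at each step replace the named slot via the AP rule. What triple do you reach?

start (-3,-4,-4) = (f(1,0),f(0,1),f(1,1))
replace slot 3: 2·((-3)+(-4)) − (-4) = -10 → (-3,-4,-10)
replace slot 1: 2·((-4)+(-10)) − (-3) = -25 → (-25,-4,-10)

-25,-4,-10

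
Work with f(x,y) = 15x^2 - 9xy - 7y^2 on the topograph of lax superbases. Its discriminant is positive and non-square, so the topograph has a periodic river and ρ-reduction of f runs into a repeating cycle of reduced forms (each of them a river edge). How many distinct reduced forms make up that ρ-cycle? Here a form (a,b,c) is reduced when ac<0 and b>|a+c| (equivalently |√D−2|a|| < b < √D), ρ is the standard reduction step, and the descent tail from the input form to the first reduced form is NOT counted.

D = 501, ⌊√D⌋ = 22
descent: ρ → (-7,9,15)  [lands on river]
river: ρ → (15,21,-1)
river: ρ → (-1,21,15)
river: ρ → (15,9,-7)
river: ρ → (-7,19,5)
river: ρ → (5,21,-3)
river: ρ → (-3,21,5)
river: ρ → (5,19,-7)
ρ-cycle length = 8 (tail of 1 descent step not counted)

8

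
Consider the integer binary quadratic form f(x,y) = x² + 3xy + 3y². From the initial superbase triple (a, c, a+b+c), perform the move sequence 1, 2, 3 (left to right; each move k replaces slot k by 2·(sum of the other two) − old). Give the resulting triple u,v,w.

start (1,3,7) = (f(1,0),f(0,1),f(1,1))
replace slot 1: 2·(3+7) − 1 = 19 → (19,3,7)
replace slot 2: 2·(19+7) − 3 = 49 → (19,49,7)
replace slot 3: 2·(19+49) − 7 = 129 → (19,49,129)

19,49,129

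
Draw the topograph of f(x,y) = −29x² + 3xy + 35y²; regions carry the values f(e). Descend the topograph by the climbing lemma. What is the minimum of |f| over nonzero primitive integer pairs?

descent: ρ → (35,-3,-29)
descent: ρ → (-29,61,3)  [lands on river]
river: ρ → (3,59,-49)
river: ρ → (-49,39,13)
river: ρ → (13,39,-49)
river: ρ → (-49,59,3)
river: ρ → (3,61,-29)
river: ρ → (-29,55,9)
river: ρ → (9,53,-35)
river: ρ → (-35,17,27)
river: ρ → (27,37,-25)
river: ρ → (-25,63,1)
river: ρ → (1,63,-25)
river: ρ → (-25,37,27)
river: ρ → (27,17,-35)
river: ρ → (-35,53,9)
river: ρ → (9,55,-29)
closes: descent 2, river 16
min |a| on river = 1

1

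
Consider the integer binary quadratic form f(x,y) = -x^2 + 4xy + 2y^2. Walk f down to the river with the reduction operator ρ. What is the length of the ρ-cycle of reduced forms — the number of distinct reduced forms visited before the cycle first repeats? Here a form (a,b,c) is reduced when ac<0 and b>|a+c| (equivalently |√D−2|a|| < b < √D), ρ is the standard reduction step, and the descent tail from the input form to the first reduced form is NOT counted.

D = 24, ⌊√D⌋ = 4
river: ρ → (2,4,-1)
river: ρ → (-1,4,2)
ρ-cycle length = 2 (tail of 0 descent steps not counted)

2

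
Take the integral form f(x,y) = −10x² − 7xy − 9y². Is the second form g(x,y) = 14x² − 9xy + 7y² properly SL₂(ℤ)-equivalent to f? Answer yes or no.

D₁ = -311, D₂ = -311
f is negative-definite; reduce −f:
−f: flip: (10,7,9)→(9,-7,10)
−f: reduced (well bottom): (9,-7,10) with a≤c, −a<b≤a
flip sign back: reduced form of f is (-9,7,-10)
g: flip: (14,-9,7)→(7,9,14)
g: translate: b→-5 (≡9 mod 14), so (7,9,14)→(7,-5,12)
g: reduced (well bottom): (7,-5,12) with a≤c, −a<b≤a
reduced forms (-9, 7, -10) vs (7, -5, 12) ⇒ inequivalent

no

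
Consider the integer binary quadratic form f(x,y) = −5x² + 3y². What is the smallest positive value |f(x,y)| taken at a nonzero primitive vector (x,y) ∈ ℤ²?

descent: ρ → (3,6,-2)  [lands on river]
river: ρ → (-2,6,3)
closes: descent 1, river 2
min |a| on river = 2

2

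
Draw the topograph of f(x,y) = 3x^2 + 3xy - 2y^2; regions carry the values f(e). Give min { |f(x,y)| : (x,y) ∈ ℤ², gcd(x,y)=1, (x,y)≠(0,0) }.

river: ρ → (-2,5,1)
river: ρ → (1,5,-2)
river: ρ → (-2,3,3)
river: ρ → (3,3,-2)
closes: descent 0, river 4
min |a| on river = 1

1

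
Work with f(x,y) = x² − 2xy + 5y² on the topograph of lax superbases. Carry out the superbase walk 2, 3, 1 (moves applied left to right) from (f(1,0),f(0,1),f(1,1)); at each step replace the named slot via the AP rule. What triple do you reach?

start (1,5,4) = (f(1,0),f(0,1),f(1,1))
replace slot 2: 2·(1+4) − 5 = 5 → (1,5,4)
replace slot 3: 2·(1+5) − 4 = 8 → (1,5,8)
replace slot 1: 2·(5+8) − 1 = 25 → (25,5,8)

25,5,8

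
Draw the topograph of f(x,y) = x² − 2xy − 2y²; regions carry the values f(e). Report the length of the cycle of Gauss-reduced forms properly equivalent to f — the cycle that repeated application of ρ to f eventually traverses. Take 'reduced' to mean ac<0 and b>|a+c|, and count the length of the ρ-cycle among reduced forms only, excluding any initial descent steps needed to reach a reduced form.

D = 12, ⌊√D⌋ = 3
descent: ρ → (-2,2,1)  [lands on river]
river: ρ → (1,2,-2)
ρ-cycle length = 2 (tail of 1 descent step not counted)

2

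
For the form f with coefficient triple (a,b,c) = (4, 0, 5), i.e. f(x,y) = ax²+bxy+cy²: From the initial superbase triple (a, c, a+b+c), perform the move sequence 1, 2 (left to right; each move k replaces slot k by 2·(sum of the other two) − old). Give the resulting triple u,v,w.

start (4,5,9) = (f(1,0),f(0,1),f(1,1))
replace slot 1: 2·(5+9) − 4 = 24 → (24,5,9)
replace slot 2: 2·(24+9) − 5 = 61 → (24,61,9)

24,61,9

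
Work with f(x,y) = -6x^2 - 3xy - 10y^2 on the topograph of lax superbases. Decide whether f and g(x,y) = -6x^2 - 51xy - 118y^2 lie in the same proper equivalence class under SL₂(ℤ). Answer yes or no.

D₁ = -231, D₂ = -231
f is negative-definite; reduce −f:
−f: reduced (well bottom): (6,3,10) with a≤c, −a<b≤a
flip sign back: reduced form of f is (-6,-3,-10)
g is negative-definite; reduce −g:
−g: translate: b→3 (≡51 mod 12), so (6,51,118)→(6,3,10)
−g: reduced (well bottom): (6,3,10) with a≤c, −a<b≤a
flip sign back: reduced form of g is (-6,-3,-10)
reduced forms (-6, -3, -10) vs (-6, -3, -10) ⇒ equivalent

yes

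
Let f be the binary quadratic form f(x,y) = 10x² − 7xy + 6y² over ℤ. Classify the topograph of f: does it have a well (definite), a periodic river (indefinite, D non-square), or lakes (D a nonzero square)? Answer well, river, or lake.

D = b²−4ac = (-7)² − 4·10·6 = -191
D < 0 ⇒ definite ⇒ every region one sign ⇒ single well

well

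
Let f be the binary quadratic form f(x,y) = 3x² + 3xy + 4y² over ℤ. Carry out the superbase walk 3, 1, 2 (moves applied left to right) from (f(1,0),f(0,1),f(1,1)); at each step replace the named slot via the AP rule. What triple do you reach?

start (3,4,10) = (f(1,0),f(0,1),f(1,1))
replace slot 3: 2·(3+4) − 10 = 4 → (3,4,4)
replace slot 1: 2·(4+4) − 3 = 13 → (13,4,4)
replace slot 2: 2·(13+4) − 4 = 30 → (13,30,4)

13,30,4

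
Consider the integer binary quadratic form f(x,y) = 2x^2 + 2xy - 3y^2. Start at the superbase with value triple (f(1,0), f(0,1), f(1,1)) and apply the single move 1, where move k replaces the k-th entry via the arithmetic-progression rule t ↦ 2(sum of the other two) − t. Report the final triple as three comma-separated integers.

start (2,-3,1) = (f(1,0),f(0,1),f(1,1))
replace slot 1: 2·((-3)+1) − 2 = -6 → (-6,-3,1)

-6,-3,1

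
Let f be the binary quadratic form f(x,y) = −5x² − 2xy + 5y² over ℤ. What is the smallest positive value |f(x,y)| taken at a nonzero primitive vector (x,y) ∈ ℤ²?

descent: ρ → (5,2,-5)  [lands on river]
river: ρ → (-5,8,2)
river: ρ → (2,8,-5)
river: ρ → (-5,2,5)
river: ρ → (5,8,-2)
river: ρ → (-2,8,5)
closes: descent 1, river 6
min |a| on river = 2

2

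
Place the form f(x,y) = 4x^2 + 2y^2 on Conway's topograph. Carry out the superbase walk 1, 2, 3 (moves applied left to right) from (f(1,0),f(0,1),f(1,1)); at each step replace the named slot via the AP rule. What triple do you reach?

start (4,2,6) = (f(1,0),f(0,1),f(1,1))
replace slot 1: 2·(2+6) − 4 = 12 → (12,2,6)
replace slot 2: 2·(12+6) − 2 = 34 → (12,34,6)
replace slot 3: 2·(12+34) − 6 = 86 → (12,34,86)

12,34,86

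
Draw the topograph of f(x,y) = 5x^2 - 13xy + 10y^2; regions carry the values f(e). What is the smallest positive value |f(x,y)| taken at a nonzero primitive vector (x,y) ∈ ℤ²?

translate: b→-3 (≡-13 mod 10), so (5,-13,10)→(5,-3,2)
flip: (5,-3,2)→(2,3,5)
translate: b→-1 (≡3 mod 4), so (2,3,5)→(2,-1,4)
reduced (well bottom): (2,-1,4) with a≤c, −a<b≤a
well minimum = a = 2

2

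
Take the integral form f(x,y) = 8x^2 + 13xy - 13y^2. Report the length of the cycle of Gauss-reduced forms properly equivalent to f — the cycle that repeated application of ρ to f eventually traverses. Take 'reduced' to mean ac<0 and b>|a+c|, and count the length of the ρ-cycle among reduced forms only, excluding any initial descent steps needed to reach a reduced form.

D = 585, ⌊√D⌋ = 24
river: ρ → (-13,13,8)
river: ρ → (8,19,-7)
river: ρ → (-7,23,2)
river: ρ → (2,21,-18)
river: ρ → (-18,15,5)
river: ρ → (5,15,-18)
river: ρ → (-18,21,2)
river: ρ → (2,23,-7)
river: ρ → (-7,19,8)
river: ρ → (8,13,-13)
ρ-cycle length = 10 (tail of 0 descent steps not counted)

10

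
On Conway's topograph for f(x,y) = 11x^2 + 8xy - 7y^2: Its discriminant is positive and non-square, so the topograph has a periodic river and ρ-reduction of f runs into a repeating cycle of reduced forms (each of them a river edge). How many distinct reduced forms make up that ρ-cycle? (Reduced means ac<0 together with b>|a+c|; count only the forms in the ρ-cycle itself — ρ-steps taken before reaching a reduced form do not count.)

D = 372, ⌊√D⌋ = 19
river: ρ → (-7,6,12)
river: ρ → (12,18,-1)
river: ρ → (-1,18,12)
river: ρ → (12,6,-7)
river: ρ → (-7,8,11)
river: ρ → (11,14,-4)
river: ρ → (-4,18,3)
river: ρ → (3,18,-4)
river: ρ → (-4,14,11)
river: ρ → (11,8,-7)
ρ-cycle length = 10 (tail of 0 descent steps not counted)

10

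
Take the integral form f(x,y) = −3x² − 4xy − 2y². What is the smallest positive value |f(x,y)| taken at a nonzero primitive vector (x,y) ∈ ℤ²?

translate: b→-2 (≡4 mod 6), so (3,4,2)→(3,-2,1)
flip: (3,-2,1)→(1,2,3)
translate: b→0 (≡2 mod 2), so (1,2,3)→(1,0,2)
reduced (well bottom): (1,0,2) with a≤c, −a<b≤a
well minimum |f| = |-1| = 1 (negative-definite)

1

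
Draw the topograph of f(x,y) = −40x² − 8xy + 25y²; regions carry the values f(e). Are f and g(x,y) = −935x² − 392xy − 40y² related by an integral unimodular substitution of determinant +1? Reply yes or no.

D₁ = 4064, D₂ = 4064
river cycle of f (length 6): (25, 58, -7), (-7, 54, 41), (41, 28, -20), (-20, 52, 17), (17, 50, -23), (-23, 42, 25)
river cycle of g (length 6): (25, 58, -7), (-7, 54, 41), (41, 28, -20), (-20, 52, 17), (17, 50, -23), (-23, 42, 25)
cycles coincide ⇒ equivalent

yes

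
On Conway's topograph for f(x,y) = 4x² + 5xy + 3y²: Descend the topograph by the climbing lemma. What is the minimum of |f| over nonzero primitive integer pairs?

translate: b→-3 (≡5 mod 8), so (4,5,3)→(4,-3,2)
flip: (4,-3,2)→(2,3,4)
translate: b→-1 (≡3 mod 4), so (2,3,4)→(2,-1,3)
reduced (well bottom): (2,-1,3) with a≤c, −a<b≤a
well minimum = a = 2

2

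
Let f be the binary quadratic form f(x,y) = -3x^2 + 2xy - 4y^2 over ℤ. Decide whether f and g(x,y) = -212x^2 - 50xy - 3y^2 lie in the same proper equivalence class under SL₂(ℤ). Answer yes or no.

D₁ = -44, D₂ = -44
f is negative-definite; reduce −f:
−f: reduced (well bottom): (3,-2,4) with a≤c, −a<b≤a
flip sign back: reduced form of f is (-3,2,-4)
g is negative-definite; reduce −g:
−g: flip: (212,50,3)→(3,-50,212)
−g: translate: b→-2 (≡-50 mod 6), so (3,-50,212)→(3,-2,4)
−g: reduced (well bottom): (3,-2,4) with a≤c, −a<b≤a
flip sign back: reduced form of g is (-3,2,-4)
reduced forms (-3, 2, -4) vs (-3, 2, -4) ⇒ equivalent

yes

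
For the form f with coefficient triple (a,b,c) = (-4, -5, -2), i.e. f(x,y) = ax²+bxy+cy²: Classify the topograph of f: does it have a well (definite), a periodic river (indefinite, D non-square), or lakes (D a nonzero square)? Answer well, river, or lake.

D = b²−4ac = (-5)² − 4·(-4)·(-2) = -7
D < 0 ⇒ definite ⇒ every region one sign ⇒ single well

well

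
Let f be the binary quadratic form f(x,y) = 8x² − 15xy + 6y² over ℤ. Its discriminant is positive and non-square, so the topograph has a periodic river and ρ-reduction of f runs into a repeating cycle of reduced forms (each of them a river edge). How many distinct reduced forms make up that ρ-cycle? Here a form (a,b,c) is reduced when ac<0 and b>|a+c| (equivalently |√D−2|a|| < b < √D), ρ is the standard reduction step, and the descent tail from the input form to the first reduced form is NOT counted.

D = 33, ⌊√D⌋ = 5
descent: ρ → (6,3,-1)
descent: ρ → (-1,5,2)  [lands on river]
river: ρ → (2,3,-3)
river: ρ → (-3,3,2)
river: ρ → (2,5,-1)
ρ-cycle length = 4 (tail of 2 descent steps not counted)

4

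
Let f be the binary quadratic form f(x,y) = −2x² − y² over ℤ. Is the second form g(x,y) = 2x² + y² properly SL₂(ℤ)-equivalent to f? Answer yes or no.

D₁ = -8, D₂ = -8
f is negative-definite; reduce −f:
−f: flip: (2,0,1)→(1,0,2)
−f: reduced (well bottom): (1,0,2) with a≤c, −a<b≤a
flip sign back: reduced form of f is (-1,0,-2)
g: flip: (2,0,1)→(1,0,2)
g: reduced (well bottom): (1,0,2) with a≤c, −a<b≤a
reduced forms (-1, 0, -2) vs (1, 0, 2) ⇒ inequivalent

no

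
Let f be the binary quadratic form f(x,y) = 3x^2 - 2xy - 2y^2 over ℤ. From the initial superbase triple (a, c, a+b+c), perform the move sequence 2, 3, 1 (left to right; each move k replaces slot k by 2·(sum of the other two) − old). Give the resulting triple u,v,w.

start (3,-2,-1) = (f(1,0),f(0,1),f(1,1))
replace slot 2: 2·(3+(-1)) − (-2) = 6 → (3,6,-1)
replace slot 3: 2·(3+6) − (-1) = 19 → (3,6,19)
replace slot 1: 2·(6+19) − 3 = 47 → (47,6,19)

47,6,19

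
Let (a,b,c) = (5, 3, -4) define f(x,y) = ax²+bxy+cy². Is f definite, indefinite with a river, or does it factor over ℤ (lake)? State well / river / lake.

D = b²−4ac = 3² − 4·5·(-4) = 89
D > 0 non-square ⇒ indefinite ⇒ periodic river

river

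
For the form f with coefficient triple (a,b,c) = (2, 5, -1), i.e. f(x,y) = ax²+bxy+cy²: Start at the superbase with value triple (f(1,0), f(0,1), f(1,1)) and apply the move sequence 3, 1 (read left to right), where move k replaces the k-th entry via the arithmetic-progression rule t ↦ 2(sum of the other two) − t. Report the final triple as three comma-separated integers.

start (2,-1,6) = (f(1,0),f(0,1),f(1,1))
replace slot 3: 2·(2+(-1)) − 6 = -4 → (2,-1,-4)
replace slot 1: 2·((-1)+(-4)) − 2 = -12 → (-12,-1,-4)

-12,-1,-4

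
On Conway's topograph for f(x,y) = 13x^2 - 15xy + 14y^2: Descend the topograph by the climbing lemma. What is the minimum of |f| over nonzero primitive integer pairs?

translate: b→11 (≡-15 mod 26), so (13,-15,14)→(13,11,12)
flip: (13,11,12)→(12,-11,13)
reduced (well bottom): (12,-11,13) with a≤c, −a<b≤a
well minimum = a = 12

12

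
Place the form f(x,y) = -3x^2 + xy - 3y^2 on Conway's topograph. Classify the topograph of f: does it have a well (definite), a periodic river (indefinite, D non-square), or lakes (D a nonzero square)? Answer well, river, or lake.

D = b²−4ac = 1² − 4·(-3)·(-3) = -35
D < 0 ⇒ definite ⇒ every region one sign ⇒ single well

well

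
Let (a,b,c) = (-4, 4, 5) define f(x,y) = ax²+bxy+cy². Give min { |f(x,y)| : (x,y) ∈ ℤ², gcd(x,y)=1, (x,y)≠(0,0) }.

river: ρ → (5,6,-3)
river: ρ → (-3,6,5)
river: ρ → (5,4,-4)
river: ρ → (-4,4,5)
closes: descent 0, river 4
min |a| on river = 3

3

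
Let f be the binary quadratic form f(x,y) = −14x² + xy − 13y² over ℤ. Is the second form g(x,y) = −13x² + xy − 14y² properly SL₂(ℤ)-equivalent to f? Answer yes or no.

D₁ = -727, D₂ = -727
f is negative-definite; reduce −f:
−f: flip: (14,-1,13)→(13,1,14)
−f: reduced (well bottom): (13,1,14) with a≤c, −a<b≤a
flip sign back: reduced form of f is (-13,-1,-14)
g is negative-definite; reduce −g:
−g: reduced (well bottom): (13,-1,14) with a≤c, −a<b≤a
flip sign back: reduced form of g is (-13,1,-14)
reduced forms (-13, -1, -14) vs (-13, 1, -14) ⇒ inequivalent

no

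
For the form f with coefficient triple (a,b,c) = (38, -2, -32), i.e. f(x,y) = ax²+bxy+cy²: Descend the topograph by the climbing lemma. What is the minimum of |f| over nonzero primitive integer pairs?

descent: ρ → (-32,66,4)  [lands on river]
river: ρ → (4,62,-64)
river: ρ → (-64,66,2)
river: ρ → (2,66,-64)
river: ρ → (-64,62,4)
river: ρ → (4,66,-32)
river: ρ → (-32,62,8)
river: ρ → (8,66,-16)
river: ρ → (-16,62,16)
river: ρ → (16,66,-8)
river: ρ → (-8,62,32)
river: ρ → (32,66,-4)
river: ρ → (-4,62,64)
river: ρ → (64,66,-2)
river: ρ → (-2,66,64)
river: ρ → (64,62,-4)
river: ρ → (-4,66,32)
river: ρ → (32,62,-8)
river: ρ → (-8,66,16)
river: ρ → (16,62,-16)
river: ρ → (-16,66,8)
river: ρ → (8,62,-32)
closes: descent 1, river 22
min |a| on river = 2

2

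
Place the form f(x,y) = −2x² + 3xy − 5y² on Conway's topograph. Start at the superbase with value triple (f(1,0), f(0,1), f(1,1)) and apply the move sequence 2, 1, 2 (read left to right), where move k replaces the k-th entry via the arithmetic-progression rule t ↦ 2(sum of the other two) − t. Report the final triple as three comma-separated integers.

start (-2,-5,-4) = (f(1,0),f(0,1),f(1,1))
replace slot 2: 2·((-2)+(-4)) − (-5) = -7 → (-2,-7,-4)
replace slot 1: 2·((-7)+(-4)) − (-2) = -20 → (-20,-7,-4)
replace slot 2: 2·((-20)+(-4)) − (-7) = -41 → (-20,-41,-4)

-20,-41,-4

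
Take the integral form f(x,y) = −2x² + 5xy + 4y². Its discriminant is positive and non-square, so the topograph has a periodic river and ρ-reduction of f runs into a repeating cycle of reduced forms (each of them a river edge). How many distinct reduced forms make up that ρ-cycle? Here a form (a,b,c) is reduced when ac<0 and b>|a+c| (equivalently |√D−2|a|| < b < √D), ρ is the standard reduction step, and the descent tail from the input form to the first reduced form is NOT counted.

D = 57, ⌊√D⌋ = 7
river: ρ → (4,3,-3)
river: ρ → (-3,3,4)
river: ρ → (4,5,-2)
river: ρ → (-2,7,1)
river: ρ → (1,7,-2)
river: ρ → (-2,5,4)
ρ-cycle length = 6 (tail of 0 descent steps not counted)

6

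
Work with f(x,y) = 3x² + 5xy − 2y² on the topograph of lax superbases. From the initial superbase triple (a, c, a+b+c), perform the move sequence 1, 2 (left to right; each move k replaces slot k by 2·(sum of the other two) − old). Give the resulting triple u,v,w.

start (3,-2,6) = (f(1,0),f(0,1),f(1,1))
replace slot 1: 2·((-2)+6) − 3 = 5 → (5,-2,6)
replace slot 2: 2·(5+6) − (-2) = 24 → (5,24,6)

5,24,6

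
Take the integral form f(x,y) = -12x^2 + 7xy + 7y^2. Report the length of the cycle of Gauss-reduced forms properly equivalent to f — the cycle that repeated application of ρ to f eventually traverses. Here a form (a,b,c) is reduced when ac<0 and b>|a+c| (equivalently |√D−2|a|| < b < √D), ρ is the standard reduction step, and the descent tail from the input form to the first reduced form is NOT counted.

D = 385, ⌊√D⌋ = 19
river: ρ → (7,7,-12)
river: ρ → (-12,17,2)
river: ρ → (2,19,-3)
river: ρ → (-3,17,8)
river: ρ → (8,15,-5)
river: ρ → (-5,15,8)
river: ρ → (8,17,-3)
river: ρ → (-3,19,2)
river: ρ → (2,17,-12)
river: ρ → (-12,7,7)
ρ-cycle length = 10 (tail of 0 descent steps not counted)

10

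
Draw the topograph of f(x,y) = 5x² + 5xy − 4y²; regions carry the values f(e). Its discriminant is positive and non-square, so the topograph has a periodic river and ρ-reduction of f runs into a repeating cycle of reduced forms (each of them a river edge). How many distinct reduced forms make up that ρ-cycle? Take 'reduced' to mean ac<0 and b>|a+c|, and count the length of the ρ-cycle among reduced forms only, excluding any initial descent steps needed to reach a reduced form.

D = 105, ⌊√D⌋ = 10
river: ρ → (-4,3,6)
river: ρ → (6,9,-1)
river: ρ → (-1,9,6)
river: ρ → (6,3,-4)
river: ρ → (-4,5,5)
river: ρ → (5,5,-4)
ρ-cycle length = 6 (tail of 0 descent steps not counted)

6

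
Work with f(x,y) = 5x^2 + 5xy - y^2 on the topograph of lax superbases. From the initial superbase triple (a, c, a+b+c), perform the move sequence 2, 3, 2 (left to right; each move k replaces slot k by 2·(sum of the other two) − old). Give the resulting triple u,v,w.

start (5,-1,9) = (f(1,0),f(0,1),f(1,1))
replace slot 2: 2·(5+9) − (-1) = 29 → (5,29,9)
replace slot 3: 2·(5+29) − 9 = 59 → (5,29,59)
replace slot 2: 2·(5+59) − 29 = 99 → (5,99,59)

5,99,59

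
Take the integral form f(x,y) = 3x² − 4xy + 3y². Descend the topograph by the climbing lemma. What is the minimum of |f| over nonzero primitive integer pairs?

translate: b→2 (≡-4 mod 6), so (3,-4,3)→(3,2,2)
flip: (3,2,2)→(2,-2,3)
translate: b→2 (≡-2 mod 4), so (2,-2,3)→(2,2,3)
reduced (well bottom): (2,2,3) with a≤c, −a<b≤a
well minimum = a = 2

2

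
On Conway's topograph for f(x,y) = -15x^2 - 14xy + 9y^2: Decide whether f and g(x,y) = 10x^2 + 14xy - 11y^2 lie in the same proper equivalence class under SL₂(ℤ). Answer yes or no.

D₁ = 736, D₂ = 636
discriminants differ ⇒ not SL₂(ℤ)-equivalent

no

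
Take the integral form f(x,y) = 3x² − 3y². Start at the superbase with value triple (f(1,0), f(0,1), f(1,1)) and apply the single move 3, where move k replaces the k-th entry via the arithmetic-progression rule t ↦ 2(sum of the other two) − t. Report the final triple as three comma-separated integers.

start (3,-3,0) = (f(1,0),f(0,1),f(1,1))
replace slot 3: 2·(3+(-3)) − 0 = 0 → (3,-3,0)

3,-3,0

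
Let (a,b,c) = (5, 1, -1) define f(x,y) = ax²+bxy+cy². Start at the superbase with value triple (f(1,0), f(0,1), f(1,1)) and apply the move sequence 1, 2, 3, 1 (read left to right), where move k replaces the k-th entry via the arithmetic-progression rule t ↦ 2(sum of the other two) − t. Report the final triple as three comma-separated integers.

start (5,-1,5) = (f(1,0),f(0,1),f(1,1))
replace slot 1: 2·((-1)+5) − 5 = 3 → (3,-1,5)
replace slot 2: 2·(3+5) − (-1) = 17 → (3,17,5)
replace slot 3: 2·(3+17) − 5 = 35 → (3,17,35)
replace slot 1: 2·(17+35) − 3 = 101 → (101,17,35)

101,17,35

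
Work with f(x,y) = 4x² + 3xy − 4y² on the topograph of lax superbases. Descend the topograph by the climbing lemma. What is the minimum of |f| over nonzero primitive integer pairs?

river: ρ → (-4,5,3)
river: ρ → (3,7,-2)
river: ρ → (-2,5,6)
river: ρ → (6,7,-1)
river: ρ → (-1,7,6)
river: ρ → (6,5,-2)
river: ρ → (-2,7,3)
river: ρ → (3,5,-4)
river: ρ → (-4,3,4)
river: ρ → (4,5,-3)
river: ρ → (-3,7,2)
river: ρ → (2,5,-6)
river: ρ → (-6,7,1)
river: ρ → (1,7,-6)
river: ρ → (-6,5,2)
river: ρ → (2,7,-3)
river: ρ → (-3,5,4)
river: ρ → (4,3,-4)
closes: descent 0, river 18
min |a| on river = 1

1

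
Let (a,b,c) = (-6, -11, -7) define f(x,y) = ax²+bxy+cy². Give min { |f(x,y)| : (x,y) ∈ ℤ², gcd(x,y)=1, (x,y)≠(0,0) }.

translate: b→-1 (≡11 mod 12), so (6,11,7)→(6,-1,2)
flip: (6,-1,2)→(2,1,6)
reduced (well bottom): (2,1,6) with a≤c, −a<b≤a
well minimum |f| = |-2| = 2 (negative-definite)

2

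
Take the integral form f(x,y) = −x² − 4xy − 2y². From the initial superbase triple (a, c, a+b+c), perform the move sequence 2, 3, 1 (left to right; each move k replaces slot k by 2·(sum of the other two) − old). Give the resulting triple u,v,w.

start (-1,-2,-7) = (f(1,0),f(0,1),f(1,1))
replace slot 2: 2·((-1)+(-7)) − (-2) = -14 → (-1,-14,-7)
replace slot 3: 2·((-1)+(-14)) − (-7) = -23 → (-1,-14,-23)
replace slot 1: 2·((-14)+(-23)) − (-1) = -73 → (-73,-14,-23)

-73,-14,-23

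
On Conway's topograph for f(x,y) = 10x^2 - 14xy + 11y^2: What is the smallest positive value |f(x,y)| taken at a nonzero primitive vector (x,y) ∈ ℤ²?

translate: b→6 (≡-14 mod 20), so (10,-14,11)→(10,6,7)
flip: (10,6,7)→(7,-6,10)
reduced (well bottom): (7,-6,10) with a≤c, −a<b≤a
well minimum = a = 7

7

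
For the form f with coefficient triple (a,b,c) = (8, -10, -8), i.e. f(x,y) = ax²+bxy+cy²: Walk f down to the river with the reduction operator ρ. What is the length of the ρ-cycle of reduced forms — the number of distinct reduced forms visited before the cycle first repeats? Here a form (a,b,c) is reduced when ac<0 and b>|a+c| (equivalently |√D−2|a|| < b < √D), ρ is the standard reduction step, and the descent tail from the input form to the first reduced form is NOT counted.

D = 356, ⌊√D⌋ = 18
descent: ρ → (-8,10,8)  [lands on river]
river: ρ → (8,6,-10)
river: ρ → (-10,14,4)
river: ρ → (4,18,-2)
river: ρ → (-2,18,4)
river: ρ → (4,14,-10)
river: ρ → (-10,6,8)
river: ρ → (8,10,-8)
river: ρ → (-8,6,10)
river: ρ → (10,14,-4)
river: ρ → (-4,18,2)
river: ρ → (2,18,-4)
river: ρ → (-4,14,10)
river: ρ → (10,6,-8)
ρ-cycle length = 14 (tail of 1 descent step not counted)

14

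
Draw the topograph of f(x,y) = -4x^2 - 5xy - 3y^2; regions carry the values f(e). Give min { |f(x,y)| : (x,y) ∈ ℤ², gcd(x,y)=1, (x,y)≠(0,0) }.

translate: b→-3 (≡5 mod 8), so (4,5,3)→(4,-3,2)
flip: (4,-3,2)→(2,3,4)
translate: b→-1 (≡3 mod 4), so (2,3,4)→(2,-1,3)
reduced (well bottom): (2,-1,3) with a≤c, −a<b≤a
well minimum |f| = |-2| = 2 (negative-definite)

2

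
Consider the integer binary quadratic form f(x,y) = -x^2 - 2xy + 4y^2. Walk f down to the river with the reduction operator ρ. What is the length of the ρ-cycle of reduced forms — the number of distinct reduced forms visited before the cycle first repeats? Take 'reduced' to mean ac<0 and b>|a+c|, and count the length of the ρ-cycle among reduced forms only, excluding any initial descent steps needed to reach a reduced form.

D = 20, ⌊√D⌋ = 4
descent: ρ → (4,2,-1)
descent: ρ → (-1,4,1)  [lands on river]
river: ρ → (1,4,-1)
ρ-cycle length = 2 (tail of 2 descent steps not counted)

2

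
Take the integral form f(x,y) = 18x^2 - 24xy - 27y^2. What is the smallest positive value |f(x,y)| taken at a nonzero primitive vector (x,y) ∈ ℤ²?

descent: ρ → (-27,24,18)  [lands on river]
river: ρ → (18,48,-3)
river: ρ → (-3,48,18)
river: ρ → (18,24,-27)
river: ρ → (-27,30,15)
river: ρ → (15,30,-27)
closes: descent 1, river 6
min |a| on river = 3

3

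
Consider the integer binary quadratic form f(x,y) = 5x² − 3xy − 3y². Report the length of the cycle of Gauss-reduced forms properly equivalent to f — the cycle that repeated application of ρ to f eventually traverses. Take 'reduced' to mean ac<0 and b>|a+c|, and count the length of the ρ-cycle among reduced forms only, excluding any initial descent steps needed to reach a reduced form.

D = 69, ⌊√D⌋ = 8
descent: ρ → (-3,3,5)  [lands on river]
river: ρ → (5,7,-1)
river: ρ → (-1,7,5)
river: ρ → (5,3,-3)
ρ-cycle length = 4 (tail of 1 descent step not counted)

4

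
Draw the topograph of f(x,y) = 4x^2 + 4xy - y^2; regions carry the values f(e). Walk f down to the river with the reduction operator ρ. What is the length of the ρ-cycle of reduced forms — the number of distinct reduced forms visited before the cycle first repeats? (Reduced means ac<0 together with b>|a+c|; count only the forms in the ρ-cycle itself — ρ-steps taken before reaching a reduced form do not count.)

D = 32, ⌊√D⌋ = 5
river: ρ → (-1,4,4)
river: ρ → (4,4,-1)
ρ-cycle length = 2 (tail of 0 descent steps not counted)

2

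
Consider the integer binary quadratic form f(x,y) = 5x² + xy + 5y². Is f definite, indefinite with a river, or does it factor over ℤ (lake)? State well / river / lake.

D = b²−4ac = 1² − 4·5·5 = -99
D < 0 ⇒ definite ⇒ every region one sign ⇒ single well

well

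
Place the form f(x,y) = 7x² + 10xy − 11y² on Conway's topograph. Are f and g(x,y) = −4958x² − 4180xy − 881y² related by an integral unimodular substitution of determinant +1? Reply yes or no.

D₁ = 408, D₂ = 408
river cycle of f (length 6): (-11, 12, 6), (6, 12, -11), (-11, 10, 7), (7, 18, -3), (-3, 18, 7), (7, 10, -11)
river cycle of g (length 6): (-11, 12, 6), (6, 12, -11), (-11, 10, 7), (7, 18, -3), (-3, 18, 7), (7, 10, -11)
cycles coincide ⇒ equivalent

yes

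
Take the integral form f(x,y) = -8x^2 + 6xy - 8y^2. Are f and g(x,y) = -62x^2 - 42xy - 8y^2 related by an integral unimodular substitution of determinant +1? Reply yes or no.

D₁ = -220, D₂ = -220
f is negative-definite; reduce −f:
−f: flip: (8,-6,8)→(8,6,8)
−f: reduced (well bottom): (8,6,8) with a≤c, −a<b≤a
flip sign back: reduced form of f is (-8,-6,-8)
g is negative-definite; reduce −g:
−g: flip: (62,42,8)→(8,-42,62)
−g: translate: b→6 (≡-42 mod 16), so (8,-42,62)→(8,6,8)
−g: reduced (well bottom): (8,6,8) with a≤c, −a<b≤a
flip sign back: reduced form of g is (-8,-6,-8)
reduced forms (-8, -6, -8) vs (-8, -6, -8) ⇒ equivalent

yes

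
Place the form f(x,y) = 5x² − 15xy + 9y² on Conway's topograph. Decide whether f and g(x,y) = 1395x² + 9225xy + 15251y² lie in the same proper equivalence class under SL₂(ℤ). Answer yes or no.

D₁ = 45, D₂ = 45
river cycle of f (length 2): (-1, 5, 5), (5, 5, -1)
river cycle of g (length 2): (-1, 5, 5), (5, 5, -1)
cycles coincide ⇒ equivalent

yes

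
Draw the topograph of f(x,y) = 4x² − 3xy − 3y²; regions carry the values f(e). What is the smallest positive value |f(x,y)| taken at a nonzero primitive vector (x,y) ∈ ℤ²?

descent: ρ → (-3,3,4)  [lands on river]
river: ρ → (4,5,-2)
river: ρ → (-2,7,1)
river: ρ → (1,7,-2)
river: ρ → (-2,5,4)
river: ρ → (4,3,-3)
closes: descent 1, river 6
min |a| on river = 1

1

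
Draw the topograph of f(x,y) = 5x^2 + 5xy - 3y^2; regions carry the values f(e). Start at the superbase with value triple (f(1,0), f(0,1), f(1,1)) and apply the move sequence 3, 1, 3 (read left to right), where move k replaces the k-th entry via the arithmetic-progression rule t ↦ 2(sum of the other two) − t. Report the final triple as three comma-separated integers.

start (5,-3,7) = (f(1,0),f(0,1),f(1,1))
replace slot 3: 2·(5+(-3)) − 7 = -3 → (5,-3,-3)
replace slot 1: 2·((-3)+(-3)) − 5 = -17 → (-17,-3,-3)
replace slot 3: 2·((-17)+(-3)) − (-3) = -37 → (-17,-3,-37)

-17,-3,-37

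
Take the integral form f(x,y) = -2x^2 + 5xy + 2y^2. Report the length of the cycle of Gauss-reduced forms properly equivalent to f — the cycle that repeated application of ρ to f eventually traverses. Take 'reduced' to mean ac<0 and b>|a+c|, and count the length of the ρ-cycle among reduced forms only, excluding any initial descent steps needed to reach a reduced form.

D = 41, ⌊√D⌋ = 6
river: ρ → (2,3,-4)
river: ρ → (-4,5,1)
river: ρ → (1,5,-4)
river: ρ → (-4,3,2)
river: ρ → (2,5,-2)
river: ρ → (-2,3,4)
river: ρ → (4,5,-1)
river: ρ → (-1,5,4)
river: ρ → (4,3,-2)
river: ρ → (-2,5,2)
ρ-cycle length = 10 (tail of 0 descent steps not counted)

10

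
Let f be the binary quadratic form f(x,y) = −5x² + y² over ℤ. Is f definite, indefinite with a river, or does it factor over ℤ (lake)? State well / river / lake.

D = b²−4ac = 0² − 4·(-5)·1 = 20
D > 0 non-square ⇒ indefinite ⇒ periodic river

river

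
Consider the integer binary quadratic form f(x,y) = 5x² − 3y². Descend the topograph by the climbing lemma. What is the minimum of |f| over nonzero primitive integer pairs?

descent: ρ → (-3,6,2)  [lands on river]
river: ρ → (2,6,-3)
closes: descent 1, river 2
min |a| on river = 2

2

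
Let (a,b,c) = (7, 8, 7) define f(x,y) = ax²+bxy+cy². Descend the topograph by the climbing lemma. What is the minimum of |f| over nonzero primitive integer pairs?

translate: b→-6 (≡8 mod 14), so (7,8,7)→(7,-6,6)
flip: (7,-6,6)→(6,6,7)
reduced (well bottom): (6,6,7) with a≤c, −a<b≤a
well minimum = a = 6

6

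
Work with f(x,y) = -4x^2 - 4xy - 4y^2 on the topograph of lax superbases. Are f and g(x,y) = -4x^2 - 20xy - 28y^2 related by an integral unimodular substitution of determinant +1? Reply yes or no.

D₁ = -48, D₂ = -48
f is negative-definite; reduce −f:
−f: reduced (well bottom): (4,4,4) with a≤c, −a<b≤a
flip sign back: reduced form of f is (-4,-4,-4)
g is negative-definite; reduce −g:
−g: translate: b→4 (≡20 mod 8), so (4,20,28)→(4,4,4)
−g: reduced (well bottom): (4,4,4) with a≤c, −a<b≤a
flip sign back: reduced form of g is (-4,-4,-4)
reduced forms (-4, -4, -4) vs (-4, -4, -4) ⇒ equivalent

yes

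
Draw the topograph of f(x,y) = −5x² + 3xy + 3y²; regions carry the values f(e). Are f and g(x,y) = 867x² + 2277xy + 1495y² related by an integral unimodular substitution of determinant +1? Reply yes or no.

D₁ = 69, D₂ = 69
river cycle of f (length 4): (3, 3, -5), (-5, 7, 1), (1, 7, -5), (-5, 3, 3)
river cycle of g (length 4): (3, 3, -5), (-5, 7, 1), (1, 7, -5), (-5, 3, 3)
cycles coincide ⇒ equivalent

yes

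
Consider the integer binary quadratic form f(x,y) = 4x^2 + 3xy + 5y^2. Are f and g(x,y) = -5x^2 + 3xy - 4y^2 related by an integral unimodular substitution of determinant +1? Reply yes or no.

D₁ = -71, D₂ = -71
f: reduced (well bottom): (4,3,5) with a≤c, −a<b≤a
g is negative-definite; reduce −g:
−g: flip: (5,-3,4)→(4,3,5)
−g: reduced (well bottom): (4,3,5) with a≤c, −a<b≤a
flip sign back: reduced form of g is (-4,-3,-5)
reduced forms (4, 3, 5) vs (-4, -3, -5) ⇒ inequivalent

no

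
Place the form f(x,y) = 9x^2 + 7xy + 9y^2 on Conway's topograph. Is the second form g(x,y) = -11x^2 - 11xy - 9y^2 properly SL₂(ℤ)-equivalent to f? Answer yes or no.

D₁ = -275, D₂ = -275
f: reduced (well bottom): (9,7,9) with a≤c, −a<b≤a
g is negative-definite; reduce −g:
−g: flip: (11,11,9)→(9,-11,11)
−g: translate: b→7 (≡-11 mod 18), so (9,-11,11)→(9,7,9)
−g: reduced (well bottom): (9,7,9) with a≤c, −a<b≤a
flip sign back: reduced form of g is (-9,-7,-9)
reduced forms (9, 7, 9) vs (-9, -7, -9) ⇒ inequivalent

no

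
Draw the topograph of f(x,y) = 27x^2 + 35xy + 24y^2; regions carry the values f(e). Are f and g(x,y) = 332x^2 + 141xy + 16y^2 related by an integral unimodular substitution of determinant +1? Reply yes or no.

D₁ = -1367, D₂ = -1367
f: translate: b→-19 (≡35 mod 54), so (27,35,24)→(27,-19,16)
f: flip: (27,-19,16)→(16,19,27)
f: translate: b→-13 (≡19 mod 32), so (16,19,27)→(16,-13,24)
f: reduced (well bottom): (16,-13,24) with a≤c, −a<b≤a
g: flip: (332,141,16)→(16,-141,332)
g: translate: b→-13 (≡-141 mod 32), so (16,-141,332)→(16,-13,24)
g: reduced (well bottom): (16,-13,24) with a≤c, −a<b≤a
reduced forms (16, -13, 24) vs (16, -13, 24) ⇒ equivalent

yes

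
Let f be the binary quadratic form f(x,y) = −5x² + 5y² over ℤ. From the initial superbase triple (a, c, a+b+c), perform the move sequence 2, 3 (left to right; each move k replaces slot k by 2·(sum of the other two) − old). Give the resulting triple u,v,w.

start (-5,5,0) = (f(1,0),f(0,1),f(1,1))
replace slot 2: 2·((-5)+0) − 5 = -15 → (-5,-15,0)
replace slot 3: 2·((-5)+(-15)) − 0 = -40 → (-5,-15,-40)

-5,-15,-40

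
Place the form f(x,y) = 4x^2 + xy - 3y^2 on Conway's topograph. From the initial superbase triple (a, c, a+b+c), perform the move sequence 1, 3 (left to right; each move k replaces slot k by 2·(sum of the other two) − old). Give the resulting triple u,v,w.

start (4,-3,2) = (f(1,0),f(0,1),f(1,1))
replace slot 1: 2·((-3)+2) − 4 = -6 → (-6,-3,2)
replace slot 3: 2·((-6)+(-3)) − 2 = -20 → (-6,-3,-20)

-6,-3,-20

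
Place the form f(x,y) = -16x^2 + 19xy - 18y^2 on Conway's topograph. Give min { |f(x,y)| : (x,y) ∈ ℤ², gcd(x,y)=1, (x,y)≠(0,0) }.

translate: b→13 (≡-19 mod 32), so (16,-19,18)→(16,13,15)
flip: (16,13,15)→(15,-13,16)
reduced (well bottom): (15,-13,16) with a≤c, −a<b≤a
well minimum |f| = |-15| = 15 (negative-definite)

15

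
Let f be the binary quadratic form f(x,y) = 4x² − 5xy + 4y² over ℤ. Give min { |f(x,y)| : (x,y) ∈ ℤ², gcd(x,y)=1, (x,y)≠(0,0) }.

translate: b→3 (≡-5 mod 8), so (4,-5,4)→(4,3,3)
flip: (4,3,3)→(3,-3,4)
translate: b→3 (≡-3 mod 6), so (3,-3,4)→(3,3,4)
reduced (well bottom): (3,3,4) with a≤c, −a<b≤a
well minimum = a = 3

3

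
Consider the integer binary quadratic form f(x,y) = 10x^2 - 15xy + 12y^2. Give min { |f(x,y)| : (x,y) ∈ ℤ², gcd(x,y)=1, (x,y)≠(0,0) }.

translate: b→5 (≡-15 mod 20), so (10,-15,12)→(10,5,7)
flip: (10,5,7)→(7,-5,10)
reduced (well bottom): (7,-5,10) with a≤c, −a<b≤a
well minimum = a = 7

7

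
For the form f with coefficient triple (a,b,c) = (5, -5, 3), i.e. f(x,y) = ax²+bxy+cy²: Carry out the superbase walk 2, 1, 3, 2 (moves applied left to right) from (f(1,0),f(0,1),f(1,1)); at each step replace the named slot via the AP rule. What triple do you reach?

start (5,3,3) = (f(1,0),f(0,1),f(1,1))
replace slot 2: 2·(5+3) − 3 = 13 → (5,13,3)
replace slot 1: 2·(13+3) − 5 = 27 → (27,13,3)
replace slot 3: 2·(27+13) − 3 = 77 → (27,13,77)
replace slot 2: 2·(27+77) − 13 = 195 → (27,195,77)

27,195,77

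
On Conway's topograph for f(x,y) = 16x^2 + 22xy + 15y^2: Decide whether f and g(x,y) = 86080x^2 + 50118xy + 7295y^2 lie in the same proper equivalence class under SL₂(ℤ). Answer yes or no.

D₁ = -476, D₂ = -476
f: translate: b→-10 (≡22 mod 32), so (16,22,15)→(16,-10,9)
f: flip: (16,-10,9)→(9,10,16)
f: translate: b→-8 (≡10 mod 18), so (9,10,16)→(9,-8,15)
f: reduced (well bottom): (9,-8,15) with a≤c, −a<b≤a
g: flip: (86080,50118,7295)→(7295,-50118,86080)
g: translate: b→-6348 (≡-50118 mod 14590), so (7295,-50118,86080)→(7295,-6348,1381)
g: flip: (7295,-6348,1381)→(1381,6348,7295)
g: translate: b→824 (≡6348 mod 2762), so (1381,6348,7295)→(1381,824,123)
g: flip: (1381,824,123)→(123,-824,1381)
g: translate: b→-86 (≡-824 mod 246), so (123,-824,1381)→(123,-86,16)
g: flip: (123,-86,16)→(16,86,123)
g: translate: b→-10 (≡86 mod 32), so (16,86,123)→(16,-10,9)
g: flip: (16,-10,9)→(9,10,16)
g: translate: b→-8 (≡10 mod 18), so (9,10,16)→(9,-8,15)
g: reduced (well bottom): (9,-8,15) with a≤c, −a<b≤a
reduced forms (9, -8, 15) vs (9, -8, 15) ⇒ equivalent

yes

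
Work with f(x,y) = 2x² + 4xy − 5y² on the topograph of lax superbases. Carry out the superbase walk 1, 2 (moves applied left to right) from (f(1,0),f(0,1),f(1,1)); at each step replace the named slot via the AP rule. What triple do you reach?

start (2,-5,1) = (f(1,0),f(0,1),f(1,1))
replace slot 1: 2·((-5)+1) − 2 = -10 → (-10,-5,1)
replace slot 2: 2·((-10)+1) − (-5) = -13 → (-10,-13,1)

-10,-13,1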